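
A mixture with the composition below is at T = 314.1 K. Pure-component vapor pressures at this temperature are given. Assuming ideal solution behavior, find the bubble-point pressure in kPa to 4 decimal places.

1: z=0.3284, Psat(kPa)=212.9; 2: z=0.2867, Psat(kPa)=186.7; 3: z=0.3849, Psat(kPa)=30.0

Pbub = 134.9903 kPa

At the bubble point ψ → 0, so ΣzᵢKᵢ = 1 with Kᵢ = Pᵢˢᵃᵗ/P ⇒ P = ΣzᵢPᵢˢᵃᵗ.
P = 0.3284·212.9 + 0.2867·186.7 + 0.3849·30.0 = 134.9903 kPa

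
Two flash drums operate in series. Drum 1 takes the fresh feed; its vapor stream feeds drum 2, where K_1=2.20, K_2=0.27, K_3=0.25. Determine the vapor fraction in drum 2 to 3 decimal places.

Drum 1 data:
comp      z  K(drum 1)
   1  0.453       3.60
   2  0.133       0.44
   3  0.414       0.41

Drum 1:
Material balance + equilibrium reduce to Σ zᵢ(Kᵢ−1)/(1+ψ₁(Kᵢ−1)) = 0.
g(0) = ΣzᵢKᵢ − 1 = 0.859 and g(1) = 1 − Σzᵢ/Kᵢ = -0.438, so a root lies in (0, 1).
Newton iteration, ψ₁⁰ = 0.47:
  ψ₁ = 0.470: g = 0.0910, g' = -0.973 → ψ₁ = 0.564
  ψ₁ = 0.564: g = 0.0030, g' = -0.916 → ψ₁ = 0.567
Converged at ψ₁ = 0.567.
Drum-1 compositions:
  1: x = 0.183, y = 0.659
  2: x = 0.195, y = 0.086
  3: x = 0.622, y = 0.255
Drum-2 feed = drum-1 vapor: z₂ = (0.6592, 0.0857, 0.2550).
Drum 2:
Material balance + equilibrium reduce to Σ zᵢ(Kᵢ−1)/(1+ψ₂(Kᵢ−1)) = 0.
g(0) = ΣzᵢKᵢ − 1 = 0.537 and g(1) = 1 − Σzᵢ/Kᵢ = -0.637, so a root lies in (0, 1).
Iterate (Newton) starting at ψ₂ = 0.59:
  ψ₂ = 0.590: g = 0.0101, g' = -0.928 → ψ₂ = 0.601
Converged at ψ₂ = 0.601.
  1: x = 0.383, y = 0.843
  2: x = 0.153, y = 0.041
  3: x = 0.464, y = 0.116

V/F (drum 2) = 0.601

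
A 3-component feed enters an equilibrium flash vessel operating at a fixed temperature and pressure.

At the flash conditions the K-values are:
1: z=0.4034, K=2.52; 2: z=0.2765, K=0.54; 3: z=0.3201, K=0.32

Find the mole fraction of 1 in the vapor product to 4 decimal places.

y_1 = 0.6981

Rachford–Rice: g(V/F) = Σ zᵢ(Kᵢ−1)/(1+V/F(Kᵢ−1)) = 0.
Check two-phase: ΣzᵢKᵢ = 1.2683 > 1 and Σzᵢ/Kᵢ = 1.6724 > 1, so g(0) = 0.2683 > 0 and g(1) = -0.6724 < 0.
Newton iteration, V/F⁰ = 0.5:
  V/F = 0.5000: g = -0.14659, g' = -0.7394 → V/F = 0.3017
  V/F = 0.3017: g = -0.00117, g' = -0.7512 → V/F = 0.3002
Converged at V/F = 0.3002.
Compositions from xᵢ = zᵢ/(1+V/F(Kᵢ−1)), yᵢ = Kᵢxᵢ:
  1: x = 0.2770, y = 0.6981
  2: x = 0.3208, y = 0.1732
  3: x = 0.4022, y = 0.1287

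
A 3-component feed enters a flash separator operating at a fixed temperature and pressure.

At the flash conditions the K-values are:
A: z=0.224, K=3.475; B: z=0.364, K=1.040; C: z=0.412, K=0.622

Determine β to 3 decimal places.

Newton–Raphson from β = 0.5:
  β = 0.500: g = 0.0700, g' = -0.364 → β = 0.692
  β = 0.692: g = 0.0076, g' = -0.295 → β = 0.718
Converged at β = 0.718.

β = 0.718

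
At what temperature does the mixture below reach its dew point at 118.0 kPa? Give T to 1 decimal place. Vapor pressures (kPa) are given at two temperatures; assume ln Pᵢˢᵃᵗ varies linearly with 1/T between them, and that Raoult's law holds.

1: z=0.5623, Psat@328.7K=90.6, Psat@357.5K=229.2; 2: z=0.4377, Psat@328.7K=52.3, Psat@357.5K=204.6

T = 341.5 K

Dew-point temperature: Σzᵢ·P/Pᵢˢᵃᵗ(T) = 1. Interpolate ln Pᵢˢᵃᵗ = aᵢ + bᵢ/T.
  T = 328.7 K: ΣzᵢP/Pᵢˢᵃᵗ = 1.7199
  T = 357.5 K: ΣzᵢP/Pᵢˢᵃᵗ = 0.5419
  T = 343.1 K: ΣzᵢP/Pᵢˢᵃᵗ = 0.9368
  T = 335.9 K: ΣzᵢP/Pᵢˢᵃᵗ = 1.2591
  T = 339.5 K: ΣzᵢP/Pᵢˢᵃᵗ = 1.0839
  T = 341.3 K: ΣzᵢP/Pᵢˢᵃᵗ = 1.0072
Interpolating between 341.3 K and 343.1 K gives T ≈ 341.5 K.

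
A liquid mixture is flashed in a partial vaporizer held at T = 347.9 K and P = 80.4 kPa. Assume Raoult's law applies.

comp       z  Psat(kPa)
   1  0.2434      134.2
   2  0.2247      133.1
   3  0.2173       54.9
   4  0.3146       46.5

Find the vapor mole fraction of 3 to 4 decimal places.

Raoult's law: Kᵢ = Pᵢˢᵃᵗ/P = Pᵢˢᵃᵗ/80.4.
  K_1 = 134.2/80.4 = 1.669154, K_2 = 133.1/80.4 = 1.655473, K_3 = 54.9/80.4 = 0.682836, K_4 = 46.5/80.4 = 0.578358
Let ψ = V/F and solve Σ zᵢ(Kᵢ−1)/(1+ψ(Kᵢ−1)) = 0.
Check two-phase: ΣzᵢKᵢ = 1.1086 > 1 and Σzᵢ/Kᵢ = 1.1437 > 1, so g(0) = 0.1086 > 0 and g(1) = -0.1437 < 0.
Newton iteration, ψ⁰ = 0.5:
  ψ = 0.5000: g = -0.01702, g' = -0.2366 → ψ = 0.4281
Converged at ψ = 0.4281.
Compositions from xᵢ = zᵢ/(1+ψ(Kᵢ−1)), yᵢ = Kᵢxᵢ:
  1: x = 0.1892, y = 0.3158
  2: x = 0.1755, y = 0.2905
  3: x = 0.2514, y = 0.1717
  4: x = 0.3839, y = 0.2220

y_3 = 0.1717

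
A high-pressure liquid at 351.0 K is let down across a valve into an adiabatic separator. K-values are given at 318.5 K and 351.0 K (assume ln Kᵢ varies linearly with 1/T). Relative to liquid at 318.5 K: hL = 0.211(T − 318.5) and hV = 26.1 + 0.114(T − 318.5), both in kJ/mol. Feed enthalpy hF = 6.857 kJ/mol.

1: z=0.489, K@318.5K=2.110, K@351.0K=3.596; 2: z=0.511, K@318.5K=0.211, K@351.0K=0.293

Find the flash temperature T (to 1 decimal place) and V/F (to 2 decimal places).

Adiabatic flash: solve Rachford–Rice at each trial T, then check hF = ψ·hV(T) + (1−ψ)·hL(T).
  T = 318.5 K: K = (2.110, 0.211), RR gives ψ = 0.159, H_out = 4.161 kJ/mol
  T = 351.0 K: K = (3.596, 0.293), RR gives ψ = 0.495, H_out = 18.212 kJ/mol
  T = 334.8 K: K = (2.793, 0.251), RR gives ψ = 0.368, H_out = 12.453 kJ/mol
  T = 326.6 K: K = (2.434, 0.230), RR gives ψ = 0.279, H_out = 8.772 kJ/mol
  T = 322.6 K: K = (2.270, 0.221), RR gives ψ = 0.225, H_out = 6.653 kJ/mol
  T = 324.6 K: K = (2.351, 0.226), RR gives ψ = 0.253, H_out = 7.746 kJ/mol
Linear interpolation between T = 322.6 (H_out = 6.653) and T = 324.6 (H_out = 7.746) on hF = 6.857 gives T ≈ 323.0 K, at which ψ = 0.23.

T = 323.0 K, V/F = 0.23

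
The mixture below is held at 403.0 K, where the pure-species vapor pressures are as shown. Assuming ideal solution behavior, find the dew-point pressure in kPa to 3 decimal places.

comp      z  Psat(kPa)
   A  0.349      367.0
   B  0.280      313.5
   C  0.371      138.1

Pdew = 220.724 kPa

At the dew point ψ → 1, so Σzᵢ/Kᵢ = 1 with Kᵢ = Pᵢˢᵃᵗ/P ⇒ 1/P = Σzᵢ/Pᵢˢᵃᵗ.
1/P = 0.349/367.0 + 0.280/313.5 + 0.371/138.1 = 0.004531 ⇒ P = 220.724 kPa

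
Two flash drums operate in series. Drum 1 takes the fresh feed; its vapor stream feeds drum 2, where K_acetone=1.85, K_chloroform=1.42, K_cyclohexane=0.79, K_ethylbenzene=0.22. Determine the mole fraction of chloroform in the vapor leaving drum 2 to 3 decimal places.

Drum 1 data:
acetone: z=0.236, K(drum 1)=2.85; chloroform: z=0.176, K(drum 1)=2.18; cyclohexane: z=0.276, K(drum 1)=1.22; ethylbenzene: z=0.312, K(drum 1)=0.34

y_chloroform (drum 2) = 0.265

Drum 1:
Rachford–Rice: g(ψ₁) = Σ zᵢ(Kᵢ−1)/(1+ψ₁(Kᵢ−1)) = 0.
Check two-phase: ΣzᵢKᵢ = 1.499 > 1 and Σzᵢ/Kᵢ = 1.307 > 1, so g(0) = 0.499 > 0 and g(1) = -0.307 < 0.
Newton–Raphson from ψ₁ = 0.54:
  ψ₁ = 0.540: g = 0.0796, g' = -0.632 → ψ₁ = 0.666
  ψ₁ = 0.666: g = -0.0025, g' = -0.682 → ψ₁ = 0.662
Converged at ψ₁ = 0.662.
Drum-1 compositions:
  acetone: x = 0.106, y = 0.302
  chloroform: x = 0.099, y = 0.215
  cyclohexane: x = 0.241, y = 0.294
  ethylbenzene: x = 0.554, y = 0.188
Drum-2 feed = drum-1 vapor: z₂ = (0.3023, 0.2154, 0.2939, 0.1884).
Drum 2:
Newton–Raphson from ψ₂ = 0.5:
  ψ₂ = 0.500: g = -0.0549, g' = -0.458 → ψ₂ = 0.380
  ψ₂ = 0.380: g = -0.0038, g' = -0.400 → ψ₂ = 0.371
Converged at ψ₂ = 0.371.
  acetone: x = 0.230, y = 0.425
  chloroform: x = 0.186, y = 0.265
  cyclohexane: x = 0.319, y = 0.252
  ethylbenzene: x = 0.265, y = 0.058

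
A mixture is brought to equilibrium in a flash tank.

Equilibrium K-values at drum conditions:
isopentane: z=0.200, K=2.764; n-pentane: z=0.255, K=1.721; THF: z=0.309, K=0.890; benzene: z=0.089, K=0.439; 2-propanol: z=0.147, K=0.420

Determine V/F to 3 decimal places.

Newton iteration, V/F⁰ = 0.62:
  V/F = 0.620: g = 0.0494, g' = -0.396 → V/F = 0.745
  V/F = 0.745: g = -0.0008, g' = -0.413 → V/F = 0.743
Converged at V/F = 0.743.

V/F = 0.743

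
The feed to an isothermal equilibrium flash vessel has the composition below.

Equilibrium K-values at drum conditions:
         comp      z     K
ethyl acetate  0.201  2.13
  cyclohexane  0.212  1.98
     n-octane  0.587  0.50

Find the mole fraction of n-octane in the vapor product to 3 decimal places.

y_n-octane = 0.339

Let ψ = V/F and solve Σ zᵢ(Kᵢ−1)/(1+ψ(Kᵢ−1)) = 0.
g(0) = ΣzᵢKᵢ − 1 = 0.141 and g(1) = 1 − Σzᵢ/Kᵢ = -0.375, so a root lies in (0, 1).
Newton–Raphson from ψ = 0.5:
  ψ = 0.500: g = -0.1068, g' = -0.457 → ψ = 0.267
  ψ = 0.267: g = 0.0006, g' = -0.475 → ψ = 0.268
Converged at ψ = 0.268.
Compositions from xᵢ = zᵢ/(1+ψ(Kᵢ−1)), yᵢ = Kᵢxᵢ:
  ethyl acetate: x = 0.154, y = 0.329
  cyclohexane: x = 0.168, y = 0.332
  n-octane: x = 0.678, y = 0.339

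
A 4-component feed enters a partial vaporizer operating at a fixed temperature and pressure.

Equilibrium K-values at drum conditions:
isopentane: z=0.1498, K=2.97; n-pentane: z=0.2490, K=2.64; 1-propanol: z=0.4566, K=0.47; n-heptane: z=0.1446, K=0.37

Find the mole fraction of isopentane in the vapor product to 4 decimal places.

y_isopentane = 0.2554

Material balance + equilibrium reduce to Σ zᵢ(Kᵢ−1)/(1+ψ(Kᵢ−1)) = 0.
Check two-phase: ΣzᵢKᵢ = 1.3704 > 1 and Σzᵢ/Kᵢ = 1.5071 > 1, so g(0) = 0.3704 > 0 and g(1) = -0.5071 < 0.
Newton–Raphson from ψ = 0.6:
  ψ = 0.6000: g = -0.16022, g' = -0.7163 → ψ = 0.3763
  ψ = 0.3763: g = 0.00028, g' = -0.7465 → ψ = 0.3767
Converged at ψ = 0.3767.
Compositions from xᵢ = zᵢ/(1+ψ(Kᵢ−1)), yᵢ = Kᵢxᵢ:
  isopentane: x = 0.0860, y = 0.2554
  n-pentane: x = 0.1539, y = 0.4063
  1-propanol: x = 0.5705, y = 0.2681
  n-heptane: x = 0.1896, y = 0.0702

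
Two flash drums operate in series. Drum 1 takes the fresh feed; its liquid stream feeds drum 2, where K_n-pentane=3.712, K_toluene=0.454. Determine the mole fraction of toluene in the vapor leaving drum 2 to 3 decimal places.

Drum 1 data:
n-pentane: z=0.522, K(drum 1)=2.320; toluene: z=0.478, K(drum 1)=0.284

y_toluene (drum 2) = 0.378

Drum 1:
Binary case is linear: z₁(K₁−1)(1+ψ₁(K₂−1)) + z₂(K₂−1)(1+ψ₁(K₁−1)) = 0
⇒ ψ₁ = [z₁(K₁−1)+z₂(K₂−1)] / [−(K₁−1)(K₂−1)] = 0.3468/0.9451 = 0.367
Drum-1 compositions:
  n-pentane: x = 0.352, y = 0.816
  toluene: x = 0.648, y = 0.184
Drum-2 feed = drum-1 liquid: z₂ = (0.3517, 0.6483).
Drum 2:
Newton iteration, ψ₂⁰ = 0.5:
  ψ₂ = 0.500: g = -0.0821, g' = -0.832 → ψ₂ = 0.401
  ψ₂ = 0.401: g = 0.0034, g' = -0.910 → ψ₂ = 0.405
Converged at ψ₂ = 0.405.
  n-pentane: x = 0.168, y = 0.622
  toluene: x = 0.832, y = 0.378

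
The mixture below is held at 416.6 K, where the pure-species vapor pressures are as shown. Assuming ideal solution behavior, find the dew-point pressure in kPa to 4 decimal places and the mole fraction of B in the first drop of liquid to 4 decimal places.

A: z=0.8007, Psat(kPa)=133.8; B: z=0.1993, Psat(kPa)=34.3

Pdew = 84.7831 kPa, x_B = 0.4926

At the dew point ψ → 1, so Σzᵢ/Kᵢ = 1 with Kᵢ = Pᵢˢᵃᵗ/P ⇒ 1/P = Σzᵢ/Pᵢˢᵃᵗ.
1/P = 0.8007/133.8 + 0.1993/34.3 = 0.0117948 ⇒ P = 84.7831 kPa
xᵢ = zᵢP/Pᵢˢᵃᵗ ⇒ x_B = 0.1993·84.7831/34.3 = 0.4926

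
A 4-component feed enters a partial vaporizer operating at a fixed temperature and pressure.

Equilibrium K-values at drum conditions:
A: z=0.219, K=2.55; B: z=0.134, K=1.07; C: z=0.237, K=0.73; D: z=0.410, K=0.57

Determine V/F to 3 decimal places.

Material balance + equilibrium reduce to Σ zᵢ(Kᵢ−1)/(1+V/F(Kᵢ−1)) = 0.
g(0) = ΣzᵢKᵢ − 1 = 0.109 and g(1) = 1 − Σzᵢ/Kᵢ = -0.255, so a root lies in (0, 1).
Newton iteration, V/F⁰ = 0.5:
  V/F = 0.500: g = -0.0983, g' = -0.314 → V/F = 0.187
  V/F = 0.187: g = 0.0134, g' = -0.426 → V/F = 0.218
  V/F = 0.218: g = 0.0003, g' = -0.406 → V/F = 0.219
Converged at V/F = 0.219.

V/F = 0.219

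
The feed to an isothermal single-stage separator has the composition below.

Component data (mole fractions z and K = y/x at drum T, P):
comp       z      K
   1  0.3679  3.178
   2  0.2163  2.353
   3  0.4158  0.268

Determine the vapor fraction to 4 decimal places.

Let ψ = V/F and solve Σ zᵢ(Kᵢ−1)/(1+ψ(Kᵢ−1)) = 0.
Feasibility: ΣzᵢKᵢ = 1.7896, Σzᵢ/Kᵢ = 1.7592 — both > 1, two phases present.
Iterate (Newton) starting at ψ = 0.5:
  ψ = 0.5000: g = 0.07806, g' = -1.0951 → ψ = 0.5713
  ψ = 0.5713: g = -0.00103, g' = -1.1306 → ψ = 0.5704
Converged at ψ = 0.5704.

ψ = 0.5704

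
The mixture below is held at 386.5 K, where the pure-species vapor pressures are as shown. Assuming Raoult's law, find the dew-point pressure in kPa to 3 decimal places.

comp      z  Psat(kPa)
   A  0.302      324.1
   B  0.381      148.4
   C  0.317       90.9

At the dew point ψ → 1, so Σzᵢ/Kᵢ = 1 with Kᵢ = Pᵢˢᵃᵗ/P ⇒ 1/P = Σzᵢ/Pᵢˢᵃᵗ.
1/P = 0.302/324.1 + 0.381/148.4 + 0.317/90.9 = 0.006987 ⇒ P = 143.132 kPa

Pdew = 143.132 kPa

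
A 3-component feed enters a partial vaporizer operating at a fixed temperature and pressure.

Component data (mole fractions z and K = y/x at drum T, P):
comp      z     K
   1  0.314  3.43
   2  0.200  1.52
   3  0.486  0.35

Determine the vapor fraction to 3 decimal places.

ψ = 0.453

Let ψ = V/F and solve Σ zᵢ(Kᵢ−1)/(1+ψ(Kᵢ−1)) = 0.
Feasibility: ΣzᵢKᵢ = 1.551, Σzᵢ/Kᵢ = 1.612 — both > 1, two phases present.
Newton iteration, ψ⁰ = 0.42:
  ψ = 0.420: g = 0.0285, g' = -0.879 → ψ = 0.452
  ψ = 0.452: g = 0.0002, g' = -0.868 → ψ = 0.453
Converged at ψ = 0.453.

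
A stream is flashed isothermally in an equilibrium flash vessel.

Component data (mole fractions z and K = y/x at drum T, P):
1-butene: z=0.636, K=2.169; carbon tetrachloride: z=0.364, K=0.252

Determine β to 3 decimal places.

Binary case is linear: z₁(K₁−1)(1+β(K₂−1)) + z₂(K₂−1)(1+β(K₁−1)) = 0
⇒ β = [z₁(K₁−1)+z₂(K₂−1)] / [−(K₁−1)(K₂−1)] = 0.4712/0.8744 = 0.539

β = 0.539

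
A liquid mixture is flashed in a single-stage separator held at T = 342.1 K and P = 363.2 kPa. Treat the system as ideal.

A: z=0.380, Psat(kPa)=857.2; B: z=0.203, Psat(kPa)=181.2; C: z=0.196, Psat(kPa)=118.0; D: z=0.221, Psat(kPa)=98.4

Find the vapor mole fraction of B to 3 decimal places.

Raoult's law: Kᵢ = Pᵢˢᵃᵗ/P = Pᵢˢᵃᵗ/363.2.
  K_A = 857.2/363.2 = 2.36013, K_B = 181.2/363.2 = 0.49890, K_C = 118.0/363.2 = 0.32489, K_D = 98.4/363.2 = 0.27093
Material balance + equilibrium reduce to Σ zᵢ(Kᵢ−1)/(1+ψ(Kᵢ−1)) = 0.
g(0) = ΣzᵢKᵢ − 1 = 0.122 and g(1) = 1 − Σzᵢ/Kᵢ = -0.987, so a root lies in (0, 1).
Iterate (Newton) starting at ψ = 0.6:
  ψ = 0.600: g = -0.3697, g' = -0.941 → ψ = 0.207
  ψ = 0.207: g = -0.0539, g' = -0.775 → ψ = 0.138
  ψ = 0.138: g = 0.0011, g' = -0.811 → ψ = 0.139
Converged at ψ = 0.139.
Compositions from xᵢ = zᵢ/(1+ψ(Kᵢ−1)), yᵢ = Kᵢxᵢ:
  A: x = 0.320, y = 0.754
  B: x = 0.218, y = 0.109
  C: x = 0.216, y = 0.070
  D: x = 0.246, y = 0.067

y_B = 0.109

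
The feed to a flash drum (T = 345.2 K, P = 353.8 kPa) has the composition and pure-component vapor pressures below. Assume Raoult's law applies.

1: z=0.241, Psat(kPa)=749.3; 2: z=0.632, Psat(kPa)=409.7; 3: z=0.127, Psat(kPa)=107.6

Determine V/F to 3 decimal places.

V/F = 0.871

Raoult's law: Kᵢ = Pᵢˢᵃᵗ/P = Pᵢˢᵃᵗ/353.8.
  K_1 = 749.3/353.8 = 2.11786, K_2 = 409.7/353.8 = 1.15800, K_3 = 107.6/353.8 = 0.30413
Material balance + equilibrium reduce to Σ zᵢ(Kᵢ−1)/(1+V/F(Kᵢ−1)) = 0.
Feasibility: ΣzᵢKᵢ = 1.281, Σzᵢ/Kᵢ = 1.077 — both > 1, two phases present.
Newton iteration, V/F⁰ = 0.5:
  V/F = 0.500: g = 0.1298, g' = -0.282 → V/F = 0.960
  V/F = 0.960: g = -0.0497, g' = -0.640 → V/F = 0.883
  V/F = 0.883: g = -0.0058, g' = -0.502 → V/F = 0.871
Converged at V/F = 0.871.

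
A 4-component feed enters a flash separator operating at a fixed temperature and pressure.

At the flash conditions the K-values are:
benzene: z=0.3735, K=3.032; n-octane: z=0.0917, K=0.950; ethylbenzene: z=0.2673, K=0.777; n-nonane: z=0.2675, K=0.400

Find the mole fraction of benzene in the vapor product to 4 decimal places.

y_benzene = 0.4961

Material balance + equilibrium reduce to Σ zᵢ(Kᵢ−1)/(1+V/F(Kᵢ−1)) = 0.
Check two-phase: ΣzᵢKᵢ = 1.5343 > 1 and Σzᵢ/Kᵢ = 1.2325 > 1, so g(0) = 0.5343 > 0 and g(1) = -0.2325 < 0.
Iterate (Newton) starting at V/F = 0.33:
  V/F = 0.3300: g = 0.18518, g' = -0.7180 → V/F = 0.5879
  V/F = 0.5879: g = 0.02453, g' = -0.5679 → V/F = 0.6311
  V/F = 0.6311: g = 0.00011, g' = -0.5637 → V/F = 0.6313
Converged at V/F = 0.6313.
Compositions from xᵢ = zᵢ/(1+V/F(Kᵢ−1)), yᵢ = Kᵢxᵢ:
  benzene: x = 0.1636, y = 0.4961
  n-octane: x = 0.0947, y = 0.0900
  ethylbenzene: x = 0.3111, y = 0.2417
  n-nonane: x = 0.4306, y = 0.1722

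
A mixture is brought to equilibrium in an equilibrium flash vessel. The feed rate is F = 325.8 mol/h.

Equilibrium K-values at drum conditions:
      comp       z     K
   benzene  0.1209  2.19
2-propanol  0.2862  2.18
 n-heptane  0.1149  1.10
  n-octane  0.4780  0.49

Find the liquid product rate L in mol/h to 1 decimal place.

Rachford–Rice: g(ψ) = Σ zᵢ(Kᵢ−1)/(1+ψ(Kᵢ−1)) = 0.
Check two-phase: ΣzᵢKᵢ = 1.2493 > 1 and Σzᵢ/Kᵢ = 1.2665 > 1, so g(0) = 0.2493 > 0 and g(1) = -0.2665 < 0.
Newton–Raphson from ψ = 0.63:
  ψ = 0.6300: g = -0.07244, g' = -0.4580 → ψ = 0.4718
  ψ = 0.4718: g = -0.00098, g' = -0.4513 → ψ = 0.4696
Converged at ψ = 0.4696.
Then V = ψ·F = 0.4696·325.8 = 153.0 mol/h and L = F − V = 172.8 mol/h.

L = 172.8 mol/h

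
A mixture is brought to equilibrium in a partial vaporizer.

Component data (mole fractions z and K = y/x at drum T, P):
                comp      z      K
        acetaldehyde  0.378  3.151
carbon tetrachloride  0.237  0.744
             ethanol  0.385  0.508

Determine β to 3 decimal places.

β = 0.627

Material balance + equilibrium reduce to Σ zᵢ(Kᵢ−1)/(1+β(Kᵢ−1)) = 0.
Check two-phase: ΣzᵢKᵢ = 1.563 > 1 and Σzᵢ/Kᵢ = 1.196 > 1, so g(0) = 0.563 > 0 and g(1) = -0.196 < 0.
Newton iteration, β⁰ = 0.31:
  β = 0.310: g = 0.1984, g' = -0.778 → β = 0.565
  β = 0.565: g = 0.0337, g' = -0.556 → β = 0.626
  β = 0.626: g = 0.0007, g' = -0.534 → β = 0.627
Converged at β = 0.627.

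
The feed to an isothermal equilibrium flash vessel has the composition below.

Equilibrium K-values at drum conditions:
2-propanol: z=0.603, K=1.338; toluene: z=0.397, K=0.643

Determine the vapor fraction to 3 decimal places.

ψ = 0.515

Material balance + equilibrium reduce to Σ zᵢ(Kᵢ−1)/(1+ψ(Kᵢ−1)) = 0.
Feasibility: ΣzᵢKᵢ = 1.062, Σzᵢ/Kᵢ = 1.068 — both > 1, two phases present.
Newton–Raphson from ψ = 0.5:
  ψ = 0.500: g = 0.0018, g' = -0.125 → ψ = 0.515
Converged at ψ = 0.515.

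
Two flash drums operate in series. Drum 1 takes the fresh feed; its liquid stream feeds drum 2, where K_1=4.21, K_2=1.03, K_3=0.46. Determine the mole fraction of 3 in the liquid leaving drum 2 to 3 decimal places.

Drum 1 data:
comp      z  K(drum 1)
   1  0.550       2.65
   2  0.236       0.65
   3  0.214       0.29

x_3 (drum 2) = 0.593

Drum 1:
Rachford–Rice: g(ψ₁) = Σ zᵢ(Kᵢ−1)/(1+ψ₁(Kᵢ−1)) = 0.
Feasibility: ΣzᵢKᵢ = 1.673, Σzᵢ/Kᵢ = 1.309 — both > 1, two phases present.
Iterate (Newton) starting at ψ₁ = 0.5:
  ψ₁ = 0.500: g = 0.1616, g' = -0.751 → ψ₁ = 0.715
  ψ₁ = 0.715: g = -0.0025, g' = -0.812 → ψ₁ = 0.712
Converged at ψ₁ = 0.712.
Drum-1 compositions:
  1: x = 0.253, y = 0.670
  2: x = 0.314, y = 0.204
  3: x = 0.433, y = 0.126
Drum-2 feed = drum-1 liquid: z₂ = (0.2529, 0.3143, 0.4328).
Drum 2:
Material balance + equilibrium reduce to Σ zᵢ(Kᵢ−1)/(1+ψ₂(Kᵢ−1)) = 0.
Feasibility: ΣzᵢKᵢ = 1.588, Σzᵢ/Kᵢ = 1.306 — both > 1, two phases present.
Newton–Raphson from ψ₂ = 0.39:
  ψ₂ = 0.390: g = 0.0738, g' = -0.717 → ψ₂ = 0.493
  ψ₂ = 0.493: g = 0.0052, g' = -0.625 → ψ₂ = 0.501
Converged at ψ₂ = 0.501.
  1: x = 0.097, y = 0.408
  2: x = 0.310, y = 0.319
  3: x = 0.593, y = 0.273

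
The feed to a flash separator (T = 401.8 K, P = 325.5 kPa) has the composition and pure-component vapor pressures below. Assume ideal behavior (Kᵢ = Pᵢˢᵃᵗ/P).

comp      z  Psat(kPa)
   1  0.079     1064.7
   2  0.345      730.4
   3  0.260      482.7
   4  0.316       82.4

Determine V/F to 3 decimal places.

Raoult's law: Kᵢ = Pᵢˢᵃᵗ/P = Pᵢˢᵃᵗ/325.5.
  K_1 = 1064.7/325.5 = 3.27097, K_2 = 730.4/325.5 = 2.24393, K_3 = 482.7/325.5 = 1.48295, K_4 = 82.4/325.5 = 0.25315
Rachford–Rice: g(V/F) = Σ zᵢ(Kᵢ−1)/(1+V/F(Kᵢ−1)) = 0.
g(0) = ΣzᵢKᵢ − 1 = 0.498 and g(1) = 1 − Σzᵢ/Kᵢ = -0.602, so a root lies in (0, 1).
Newton–Raphson from V/F = 0.35:
  V/F = 0.350: g = 0.1868, g' = -0.753 → V/F = 0.598
  V/F = 0.598: g = -0.0069, g' = -0.861 → V/F = 0.590
Converged at V/F = 0.590.

V/F = 0.590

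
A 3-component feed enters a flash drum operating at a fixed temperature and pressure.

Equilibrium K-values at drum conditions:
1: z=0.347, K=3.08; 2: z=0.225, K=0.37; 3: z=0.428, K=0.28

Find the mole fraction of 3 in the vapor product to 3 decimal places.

Material balance + equilibrium reduce to Σ zᵢ(Kᵢ−1)/(1+V/F(Kᵢ−1)) = 0.
Feasibility: ΣzᵢKᵢ = 1.272, Σzᵢ/Kᵢ = 2.249 — both > 1, two phases present.
Newton iteration, V/F⁰ = 0.5:
  V/F = 0.500: g = -0.3346, g' = -1.093 → V/F = 0.194
  V/F = 0.194: g = -0.0052, g' = -1.178 → V/F = 0.189
Converged at V/F = 0.189.
Compositions from xᵢ = zᵢ/(1+V/F(Kᵢ−1)), yᵢ = Kᵢxᵢ:
  1: x = 0.249, y = 0.767
  2: x = 0.255, y = 0.095
  3: x = 0.496, y = 0.139

y_3 = 0.139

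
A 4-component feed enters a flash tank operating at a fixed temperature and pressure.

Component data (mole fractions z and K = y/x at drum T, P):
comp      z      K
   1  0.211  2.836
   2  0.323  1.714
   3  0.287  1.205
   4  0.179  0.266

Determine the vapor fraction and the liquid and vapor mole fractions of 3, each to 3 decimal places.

ψ = 0.845, x_3 = 0.245, y_3 = 0.295

Newton iteration, ψ⁰ = 0.41:
  ψ = 0.410: g = 0.2657, g' = -0.538 → ψ = 0.904
  ψ = 0.904: g = -0.0553, g' = -1.023 → ψ = 0.850
  ψ = 0.850: g = -0.0046, g' = -0.863 → ψ = 0.845
Converged at ψ = 0.845.
Compositions from xᵢ = zᵢ/(1+ψ(Kᵢ−1)), yᵢ = Kᵢxᵢ:
  1: x = 0.083, y = 0.235
  2: x = 0.201, y = 0.345
  3: x = 0.245, y = 0.295
  4: x = 0.471, y = 0.125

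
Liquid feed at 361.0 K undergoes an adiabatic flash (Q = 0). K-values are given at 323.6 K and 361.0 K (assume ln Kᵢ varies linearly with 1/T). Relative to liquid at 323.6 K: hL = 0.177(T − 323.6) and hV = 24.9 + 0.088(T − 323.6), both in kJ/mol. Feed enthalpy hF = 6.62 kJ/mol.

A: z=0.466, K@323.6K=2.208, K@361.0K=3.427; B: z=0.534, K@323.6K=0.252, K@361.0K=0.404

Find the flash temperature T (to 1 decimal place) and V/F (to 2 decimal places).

Adiabatic flash: solve Rachford–Rice at each trial T, then check hF = ψ·hV(T) + (1−ψ)·hL(T).
  T = 323.6 K: K = (2.208, 0.252), RR gives ψ = 0.181, H_out = 4.505 kJ/mol
  T = 361.0 K: K = (3.427, 0.404), RR gives ψ = 0.562, H_out = 18.740 kJ/mol
  T = 342.3 K: K = (2.784, 0.323), RR gives ψ = 0.389, H_out = 12.354 kJ/mol
  T = 333.0 K: K = (2.489, 0.287), RR gives ψ = 0.295, H_out = 8.752 kJ/mol
  T = 328.3 K: K = (2.346, 0.269), RR gives ψ = 0.241, H_out = 6.728 kJ/mol
  T = 326.0 K: K = (2.278, 0.261), RR gives ψ = 0.212, H_out = 5.669 kJ/mol
Linear interpolation between T = 326.0 (H_out = 5.669) and T = 328.3 (H_out = 6.728) on hF = 6.62 gives T ≈ 328.1 K, at which ψ = 0.24.

T = 328.1 K, V/F = 0.24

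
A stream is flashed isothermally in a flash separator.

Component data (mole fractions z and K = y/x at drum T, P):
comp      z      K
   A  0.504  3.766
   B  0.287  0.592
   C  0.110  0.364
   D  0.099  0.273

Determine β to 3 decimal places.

β = 0.742

Let β = V/F and solve Σ zᵢ(Kᵢ−1)/(1+β(Kᵢ−1)) = 0.
g(0) = ΣzᵢKᵢ − 1 = 1.135 and g(1) = 1 − Σzᵢ/Kᵢ = -0.283, so a root lies in (0, 1).
Iterate (Newton) starting at β = 0.34:
  β = 0.340: g = 0.3976, g' = -1.253 → β = 0.657
  β = 0.657: g = 0.0767, g' = -0.898 → β = 0.743
  β = 0.743: g = -0.0005, g' = -0.919 → β = 0.742
Converged at β = 0.742.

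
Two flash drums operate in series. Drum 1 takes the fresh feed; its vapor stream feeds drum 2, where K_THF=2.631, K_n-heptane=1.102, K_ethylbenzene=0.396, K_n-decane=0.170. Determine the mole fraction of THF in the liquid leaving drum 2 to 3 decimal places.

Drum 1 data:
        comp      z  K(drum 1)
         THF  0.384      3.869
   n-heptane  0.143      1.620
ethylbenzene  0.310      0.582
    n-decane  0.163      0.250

Drum 1:
Iterate (Newton) starting at ψ₁ = 0.45:
  ψ₁ = 0.450: g = 0.2061, g' = -0.927 → ψ₁ = 0.672
  ψ₁ = 0.672: g = 0.0119, g' = -0.874 → ψ₁ = 0.686
Converged at ψ₁ = 0.686.
Drum-1 compositions:
  THF: x = 0.129, y = 0.501
  n-heptane: x = 0.100, y = 0.163
  ethylbenzene: x = 0.435, y = 0.253
  n-decane: x = 0.336, y = 0.084
Drum-2 feed = drum-1 vapor: z₂ = (0.5006, 0.1625, 0.2529, 0.0839).
Drum 2:
Let ψ₂ = V/F and solve Σ zᵢ(Kᵢ−1)/(1+ψ₂(Kᵢ−1)) = 0.
Check two-phase: ΣzᵢKᵢ = 1.611 > 1 and Σzᵢ/Kᵢ = 1.470 > 1, so g(0) = 0.611 > 0 and g(1) = -0.470 < 0.
Newton–Raphson from ψ₂ = 0.32:
  ψ₂ = 0.320: g = 0.2683, g' = -0.825 → ψ₂ = 0.645
  ψ₂ = 0.645: g = 0.0132, g' = -0.833 → ψ₂ = 0.661
Converged at ψ₂ = 0.661.
  THF: x = 0.241, y = 0.634
  n-heptane: x = 0.152, y = 0.168
  ethylbenzene: x = 0.421, y = 0.167
  n-decane: x = 0.186, y = 0.032

x_THF (drum 2) = 0.241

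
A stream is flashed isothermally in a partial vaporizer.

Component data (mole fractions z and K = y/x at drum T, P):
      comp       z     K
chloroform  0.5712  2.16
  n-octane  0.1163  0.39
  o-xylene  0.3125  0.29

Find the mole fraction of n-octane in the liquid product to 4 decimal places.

Newton–Raphson from ψ = 0.55:
  ψ = 0.5500: g = -0.06628, g' = -0.8085 → ψ = 0.4680
  ψ = 0.4680: g = -0.00214, g' = -0.7610 → ψ = 0.4652
Converged at ψ = 0.4652.
Compositions from xᵢ = zᵢ/(1+ψ(Kᵢ−1)), yᵢ = Kᵢxᵢ:
  chloroform: x = 0.3710, y = 0.8014
  n-octane: x = 0.1624, y = 0.0633
  o-xylene: x = 0.4666, y = 0.1353

x_n-octane = 0.1624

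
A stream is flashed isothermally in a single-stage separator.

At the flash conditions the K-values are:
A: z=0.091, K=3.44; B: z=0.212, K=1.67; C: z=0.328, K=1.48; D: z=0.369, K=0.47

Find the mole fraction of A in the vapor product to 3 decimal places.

y_A = 0.119

Newton–Raphson from V/F = 0.65:
  V/F = 0.650: g = 0.0065, g' = -0.412 → V/F = 0.666
Converged at V/F = 0.666.
Compositions from xᵢ = zᵢ/(1+V/F(Kᵢ−1)), yᵢ = Kᵢxᵢ:
  A: x = 0.035, y = 0.119
  B: x = 0.147, y = 0.245
  C: x = 0.249, y = 0.368
  D: x = 0.570, y = 0.268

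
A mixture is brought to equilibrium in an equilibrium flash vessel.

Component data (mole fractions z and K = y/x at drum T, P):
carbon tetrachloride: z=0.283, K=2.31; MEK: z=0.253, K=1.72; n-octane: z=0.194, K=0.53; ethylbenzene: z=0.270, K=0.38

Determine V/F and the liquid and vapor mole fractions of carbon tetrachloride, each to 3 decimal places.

Rachford–Rice: g(V/F) = Σ zᵢ(Kᵢ−1)/(1+V/F(Kᵢ−1)) = 0.
g(0) = ΣzᵢKᵢ − 1 = 0.294 and g(1) = 1 − Σzᵢ/Kᵢ = -0.346, so a root lies in (0, 1).
Newton–Raphson from V/F = 0.5:
  V/F = 0.500: g = -0.0039, g' = -0.539 → V/F = 0.493
Converged at V/F = 0.493.
Compositions from xᵢ = zᵢ/(1+V/F(Kᵢ−1)), yᵢ = Kᵢxᵢ:
  carbon tetrachloride: x = 0.172, y = 0.397
  MEK: x = 0.187, y = 0.321
  n-octane: x = 0.252, y = 0.134
  ethylbenzene: x = 0.389, y = 0.148

V/F = 0.493, x_carbon tetrachloride = 0.172, y_carbon tetrachloride = 0.397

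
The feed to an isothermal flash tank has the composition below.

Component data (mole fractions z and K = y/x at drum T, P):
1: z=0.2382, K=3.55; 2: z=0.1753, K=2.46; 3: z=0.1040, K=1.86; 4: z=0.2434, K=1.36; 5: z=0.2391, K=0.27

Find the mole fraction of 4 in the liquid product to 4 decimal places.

x_4 = 0.1880

Let β = V/F and solve Σ zᵢ(Kᵢ−1)/(1+β(Kᵢ−1)) = 0.
g(0) = ΣzᵢKᵢ − 1 = 0.8659 and g(1) = 1 − Σzᵢ/Kᵢ = -0.2588, so a root lies in (0, 1).
Iterate (Newton) starting at β = 0.5:
  β = 0.5000: g = 0.27687, g' = -0.8004 → β = 0.8459
  β = 0.8459: g = -0.03050, g' = -1.1455 → β = 0.8193
  β = 0.8193: g = -0.00098, g' = -1.0738 → β = 0.8184
Converged at β = 0.8184.
Compositions from xᵢ = zᵢ/(1+β(Kᵢ−1)), yᵢ = Kᵢxᵢ:
  1: x = 0.0772, y = 0.2739
  2: x = 0.0799, y = 0.1965
  3: x = 0.0610, y = 0.1135
  4: x = 0.1880, y = 0.2557
  5: x = 0.5939, y = 0.1604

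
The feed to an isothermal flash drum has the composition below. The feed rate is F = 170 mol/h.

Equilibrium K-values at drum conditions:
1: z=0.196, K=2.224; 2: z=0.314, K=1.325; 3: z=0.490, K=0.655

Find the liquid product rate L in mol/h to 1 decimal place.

Material balance + equilibrium reduce to Σ zᵢ(Kᵢ−1)/(1+β(Kᵢ−1)) = 0.
Feasibility: ΣzᵢKᵢ = 1.173, Σzᵢ/Kᵢ = 1.073 — both > 1, two phases present.
Iterate (Newton) starting at β = 0.5:
  β = 0.500: g = 0.0323, g' = -0.223 → β = 0.645
  β = 0.645: g = 0.0010, g' = -0.211 → β = 0.650
Converged at β = 0.650.
Then V = β·F = 0.6497·170 = 110.5 mol/h and L = F − V = 59.5 mol/h.

L = 59.5 mol/h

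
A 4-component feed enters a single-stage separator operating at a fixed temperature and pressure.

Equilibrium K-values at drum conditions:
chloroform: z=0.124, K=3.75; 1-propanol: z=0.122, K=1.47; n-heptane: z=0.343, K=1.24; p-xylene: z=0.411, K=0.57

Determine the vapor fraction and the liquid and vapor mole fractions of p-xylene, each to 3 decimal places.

ψ = 0.624, x_p-xylene = 0.562, y_p-xylene = 0.320

Iterate (Newton) starting at ψ = 0.39:
  ψ = 0.390: g = 0.0759, g' = -0.364 → ψ = 0.599
  ψ = 0.599: g = 0.0076, g' = -0.303 → ψ = 0.624
Converged at ψ = 0.624.
Compositions from xᵢ = zᵢ/(1+ψ(Kᵢ−1)), yᵢ = Kᵢxᵢ:
  chloroform: x = 0.046, y = 0.171
  1-propanol: x = 0.094, y = 0.139
  n-heptane: x = 0.298, y = 0.370
  p-xylene: x = 0.562, y = 0.320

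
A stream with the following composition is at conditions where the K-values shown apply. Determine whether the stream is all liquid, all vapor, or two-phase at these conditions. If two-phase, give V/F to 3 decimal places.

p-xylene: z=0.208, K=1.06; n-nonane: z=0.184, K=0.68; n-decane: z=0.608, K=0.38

all liquid

ΣzᵢKᵢ = 0.577; Σzᵢ/Kᵢ = 2.067.
Since ΣzᵢKᵢ < 1 the mixture is below its bubble point — single liquid phase.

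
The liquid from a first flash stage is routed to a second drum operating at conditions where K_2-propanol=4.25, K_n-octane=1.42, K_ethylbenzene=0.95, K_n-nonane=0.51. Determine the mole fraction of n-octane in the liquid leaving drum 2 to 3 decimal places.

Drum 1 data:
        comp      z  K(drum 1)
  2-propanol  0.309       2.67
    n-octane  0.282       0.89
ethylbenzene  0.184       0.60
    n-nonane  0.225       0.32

x_n-octane (drum 2) = 0.217

Drum 1:
Material balance + equilibrium reduce to Σ zᵢ(Kᵢ−1)/(1+ψ₁(Kᵢ−1)) = 0.
Feasibility: ΣzᵢKᵢ = 1.258, Σzᵢ/Kᵢ = 1.442 — both > 1, two phases present.
Newton iteration, ψ₁⁰ = 0.66:
  ψ₁ = 0.660: g = -0.1656, g' = -0.596 → ψ₁ = 0.382
  ψ₁ = 0.382: g = -0.0110, g' = -0.556 → ψ₁ = 0.362
Converged at ψ₁ = 0.362.
Drum-1 compositions:
  2-propanol: x = 0.192, y = 0.514
  n-octane: x = 0.294, y = 0.261
  ethylbenzene: x = 0.215, y = 0.129
  n-nonane: x = 0.299, y = 0.096
Drum-2 feed = drum-1 liquid: z₂ = (0.1925, 0.2937, 0.2152, 0.2986).
Drum 2:
Let ψ₂ = V/F and solve Σ zᵢ(Kᵢ−1)/(1+ψ₂(Kᵢ−1)) = 0.
g(0) = ΣzᵢKᵢ − 1 = 0.592 and g(1) = 1 − Σzᵢ/Kᵢ = -0.064, so a root lies in (0, 1).
Newton–Raphson from ψ₂ = 0.5:
  ψ₂ = 0.500: g = 0.1354, g' = -0.457 → ψ₂ = 0.796
  ψ₂ = 0.796: g = 0.0156, g' = -0.380 → ψ₂ = 0.837
Converged at ψ₂ = 0.837.
  2-propanol: x = 0.052, y = 0.220
  n-octane: x = 0.217, y = 0.309
  ethylbenzene: x = 0.225, y = 0.213
  n-nonane: x = 0.506, y = 0.258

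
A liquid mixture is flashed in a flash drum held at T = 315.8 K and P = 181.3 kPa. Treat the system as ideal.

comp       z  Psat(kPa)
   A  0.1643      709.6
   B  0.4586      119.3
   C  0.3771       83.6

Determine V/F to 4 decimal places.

Raoult's law: Kᵢ = Pᵢˢᵃᵗ/P = Pᵢˢᵃᵗ/181.3.
  K_A = 709.6/181.3 = 3.913955, K_B = 119.3/181.3 = 0.658025, K_C = 83.6/181.3 = 0.461114
Material balance + equilibrium reduce to Σ zᵢ(Kᵢ−1)/(1+V/F(Kᵢ−1)) = 0.
Check two-phase: ΣzᵢKᵢ = 1.1187 > 1 and Σzᵢ/Kᵢ = 1.5567 > 1, so g(0) = 0.1187 > 0 and g(1) = -0.5567 < 0.
Iterate (Newton) starting at V/F = 0.5:
  V/F = 0.5000: g = -0.27248, g' = -0.5143 → V/F = 0.0000
  V/F = 0.0000: g = 0.11872, g' = -1.5582 → V/F = 0.0762
  V/F = 0.0762: g = 0.01884, g' = -1.1099 → V/F = 0.0932
  V/F = 0.0932: g = 0.00059, g' = -1.0416 → V/F = 0.0937
Converged at V/F = 0.0937.

V/F = 0.0937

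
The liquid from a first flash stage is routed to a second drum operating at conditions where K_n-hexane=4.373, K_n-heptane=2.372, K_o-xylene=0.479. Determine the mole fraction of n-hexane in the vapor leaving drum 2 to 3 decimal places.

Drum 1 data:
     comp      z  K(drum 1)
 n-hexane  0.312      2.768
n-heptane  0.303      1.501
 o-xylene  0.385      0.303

Drum 1:
Let ψ₁ = V/F and solve Σ zᵢ(Kᵢ−1)/(1+ψ₁(Kᵢ−1)) = 0.
Feasibility: ΣzᵢKᵢ = 1.435, Σzᵢ/Kᵢ = 1.585 — both > 1, two phases present.
Newton iteration, ψ₁⁰ = 0.5:
  ψ₁ = 0.500: g = 0.0023, g' = -0.764 → ψ₁ = 0.503
Converged at ψ₁ = 0.503.
Drum-1 compositions:
  n-hexane: x = 0.165, y = 0.457
  n-heptane: x = 0.242, y = 0.363
  o-xylene: x = 0.593, y = 0.180
Drum-2 feed = drum-1 liquid: z₂ = (0.1651, 0.2420, 0.5928).
Drum 2:
Rachford–Rice: g(ψ₂) = Σ zᵢ(Kᵢ−1)/(1+ψ₂(Kᵢ−1)) = 0.
Check two-phase: ΣzᵢKᵢ = 1.580 > 1 and Σzᵢ/Kᵢ = 1.377 > 1, so g(0) = 0.580 > 0 and g(1) = -0.377 < 0.
Newton–Raphson from ψ₂ = 0.5:
  ψ₂ = 0.500: g = -0.0134, g' = -0.715 → ψ₂ = 0.481
Converged at ψ₂ = 0.481.
  n-hexane: x = 0.063, y = 0.275
  n-heptane: x = 0.146, y = 0.346
  o-xylene: x = 0.791, y = 0.379

y_n-hexane (drum 2) = 0.275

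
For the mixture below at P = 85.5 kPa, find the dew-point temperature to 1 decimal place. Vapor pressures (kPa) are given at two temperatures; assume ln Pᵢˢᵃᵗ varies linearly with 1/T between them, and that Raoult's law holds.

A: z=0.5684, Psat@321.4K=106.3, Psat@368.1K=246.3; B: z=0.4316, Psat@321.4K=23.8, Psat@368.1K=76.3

T = 349.9 K

Dew-point temperature: Σzᵢ·P/Pᵢˢᵃᵗ(T) = 1. Interpolate ln Pᵢˢᵃᵗ = aᵢ + bᵢ/T.
  T = 321.4 K: ΣzᵢP/Pᵢˢᵃᵗ = 2.0077
  T = 368.1 K: ΣzᵢP/Pᵢˢᵃᵗ = 0.6810
  T = 344.8 K: ΣzᵢP/Pᵢˢᵃᵗ = 1.1231
  T = 356.5 K: ΣzᵢP/Pᵢˢᵃᵗ = 0.8660
  T = 350.6 K: ΣzᵢP/Pᵢˢᵃᵗ = 0.9850
  T = 347.7 K: ΣzᵢP/Pᵢˢᵃᵗ = 1.0512
Interpolating between 347.7 K and 350.6 K gives T ≈ 349.9 K.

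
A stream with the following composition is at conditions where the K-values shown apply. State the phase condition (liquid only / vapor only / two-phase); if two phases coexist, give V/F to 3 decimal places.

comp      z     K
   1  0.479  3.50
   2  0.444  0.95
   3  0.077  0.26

vapor only

ΣzᵢKᵢ = 2.118; Σzᵢ/Kᵢ = 0.900.
Since Σzᵢ/Kᵢ < 1 the mixture is above its dew point — single vapor phase.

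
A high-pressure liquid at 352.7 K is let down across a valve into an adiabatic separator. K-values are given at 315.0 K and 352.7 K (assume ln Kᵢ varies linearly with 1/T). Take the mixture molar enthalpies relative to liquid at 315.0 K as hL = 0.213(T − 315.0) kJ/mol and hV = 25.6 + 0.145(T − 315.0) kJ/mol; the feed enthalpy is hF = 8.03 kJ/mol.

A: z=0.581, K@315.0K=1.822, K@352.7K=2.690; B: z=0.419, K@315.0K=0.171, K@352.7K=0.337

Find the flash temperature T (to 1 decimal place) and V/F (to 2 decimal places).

T = 320.5 K, V/F = 0.27

Adiabatic flash: solve Rachford–Rice at each trial T, then check hF = ψ·hV(T) + (1−ψ)·hL(T).
  T = 315.0 K: K = (1.822, 0.171), RR gives ψ = 0.191, H_out = 4.892 kJ/mol
  T = 352.7 K: K = (2.690, 0.337), RR gives ψ = 0.628, H_out = 22.506 kJ/mol
  T = 333.9 K: K = (2.239, 0.245), RR gives ψ = 0.431, H_out = 14.515 kJ/mol
  T = 324.4 K: K = (2.025, 0.206), RR gives ψ = 0.323, H_out = 10.052 kJ/mol
  T = 319.7 K: K = (1.922, 0.188), RR gives ψ = 0.261, H_out = 7.599 kJ/mol
  T = 322.0 K: K = (1.972, 0.196), RR gives ψ = 0.292, H_out = 8.826 kJ/mol
Linear interpolation between T = 319.7 (H_out = 7.599) and T = 322.0 (H_out = 8.826) on hF = 8.03 gives T ≈ 320.5 K, at which ψ = 0.27.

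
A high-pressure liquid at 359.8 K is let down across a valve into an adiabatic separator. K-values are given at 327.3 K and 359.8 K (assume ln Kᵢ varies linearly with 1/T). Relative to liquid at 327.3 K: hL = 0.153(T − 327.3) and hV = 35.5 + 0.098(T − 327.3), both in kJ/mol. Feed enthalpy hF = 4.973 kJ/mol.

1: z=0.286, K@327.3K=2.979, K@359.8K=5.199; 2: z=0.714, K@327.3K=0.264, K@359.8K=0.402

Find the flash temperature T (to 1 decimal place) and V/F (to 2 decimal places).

T = 334.8 K, V/F = 0.11

Adiabatic flash: solve Rachford–Rice at each trial T, then check hF = ψ·hV(T) + (1−ψ)·hL(T).
  T = 327.3 K: K = (2.979, 0.264), RR gives ψ = 0.028, H_out = 0.987 kJ/mol
  T = 359.8 K: K = (5.199, 0.402), RR gives ψ = 0.308, H_out = 15.363 kJ/mol
  T = 343.6 K: K = (3.991, 0.329), RR gives ψ = 0.188, H_out = 8.988 kJ/mol
  T = 335.5 K: K = (3.463, 0.296), RR gives ψ = 0.116, H_out = 5.331 kJ/mol
  T = 331.4 K: K = (3.215, 0.280), RR gives ψ = 0.075, H_out = 3.262 kJ/mol
  T = 333.4 K: K = (3.335, 0.287), RR gives ψ = 0.096, H_out = 4.294 kJ/mol
Linear interpolation between T = 333.4 (H_out = 4.294) and T = 335.5 (H_out = 5.331) on hF = 4.973 gives T ≈ 334.8 K, at which ψ = 0.11.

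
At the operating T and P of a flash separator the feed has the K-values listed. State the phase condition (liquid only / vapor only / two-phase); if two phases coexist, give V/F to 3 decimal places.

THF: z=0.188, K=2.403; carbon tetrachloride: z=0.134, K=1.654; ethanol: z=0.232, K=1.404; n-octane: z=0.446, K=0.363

ΣzᵢKᵢ = 1.161; Σzᵢ/Kᵢ = 1.553.
Both exceed 1, so a two-phase solution exists.
Rachford–Rice: g(ψ) = Σ zᵢ(Kᵢ−1)/(1+ψ(Kᵢ−1)) = 0.
Newton iteration, ψ⁰ = 0.5:
  ψ = 0.500: g = -0.1178, g' = -0.576 → ψ = 0.295
  ψ = 0.295: g = -0.0063, g' = -0.530 → ψ = 0.284
Converged at ψ = 0.284.

two-phase, V/F = 0.284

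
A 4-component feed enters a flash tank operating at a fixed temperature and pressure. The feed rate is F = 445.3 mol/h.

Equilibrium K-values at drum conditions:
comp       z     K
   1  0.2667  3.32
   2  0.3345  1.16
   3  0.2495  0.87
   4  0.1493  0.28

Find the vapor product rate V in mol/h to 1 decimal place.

V = 337.1 mol/h

Iterate (Newton) starting at β = 0.5:
  β = 0.5000: g = 0.13336, g' = -0.5088 → β = 0.7621
  β = 0.7621: g = -0.00297, g' = -0.5794 → β = 0.7570
Converged at β = 0.7570.
Then V = β·F = 0.7570·445.3 = 337.1 mol/h and L = F − V = 108.2 mol/h.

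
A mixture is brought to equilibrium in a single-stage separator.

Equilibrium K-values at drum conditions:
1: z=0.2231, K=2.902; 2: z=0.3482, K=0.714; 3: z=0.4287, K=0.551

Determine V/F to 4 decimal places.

Rachford–Rice: g(V/F) = Σ zᵢ(Kᵢ−1)/(1+V/F(Kᵢ−1)) = 0.
Check two-phase: ΣzᵢKᵢ = 1.1323 > 1 and Σzᵢ/Kᵢ = 1.3426 > 1, so g(0) = 0.1323 > 0 and g(1) = -0.3426 < 0.
Iterate (Newton) starting at V/F = 0.45:
  V/F = 0.4500: g = -0.12688, g' = -0.4076 → V/F = 0.1387
  V/F = 0.1387: g = 0.02679, g' = -0.6345 → V/F = 0.1809
  V/F = 0.1809: g = 0.00117, g' = -0.5808 → V/F = 0.1829
Converged at V/F = 0.1829.

V/F = 0.1829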